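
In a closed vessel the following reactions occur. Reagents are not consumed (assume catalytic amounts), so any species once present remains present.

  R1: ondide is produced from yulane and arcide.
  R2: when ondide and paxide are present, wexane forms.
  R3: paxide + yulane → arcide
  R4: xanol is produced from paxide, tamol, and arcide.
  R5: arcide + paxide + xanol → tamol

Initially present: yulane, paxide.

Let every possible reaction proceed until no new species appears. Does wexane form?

Yes

paxide and yulane present → arcide forms (R3).
yulane and arcide present → ondide forms (R1).
ondide and paxide present → wexane forms (R2).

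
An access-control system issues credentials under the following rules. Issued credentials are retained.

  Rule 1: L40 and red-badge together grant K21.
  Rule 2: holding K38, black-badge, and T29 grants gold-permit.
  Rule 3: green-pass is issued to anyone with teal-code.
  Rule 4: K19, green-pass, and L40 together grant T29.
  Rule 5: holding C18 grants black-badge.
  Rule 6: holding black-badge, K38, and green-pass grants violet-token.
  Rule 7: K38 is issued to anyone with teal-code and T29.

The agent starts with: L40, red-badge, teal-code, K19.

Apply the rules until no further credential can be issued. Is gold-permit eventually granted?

No

gold-permit would need K38, black-badge, and T29 (Rule 2), but black-badge is never granted.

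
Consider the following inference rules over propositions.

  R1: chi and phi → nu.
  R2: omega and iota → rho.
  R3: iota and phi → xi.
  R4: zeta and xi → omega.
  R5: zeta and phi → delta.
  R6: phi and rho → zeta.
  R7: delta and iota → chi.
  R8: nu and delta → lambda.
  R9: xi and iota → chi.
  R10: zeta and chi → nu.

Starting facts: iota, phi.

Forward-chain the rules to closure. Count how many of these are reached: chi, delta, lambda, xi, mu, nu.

3

From iota and phi, R3 gives xi.
xi and iota hold, so chi follows (R9).
chi and phi hold, so nu follows (R1).
chi: reached.
delta would need zeta and phi (R5), but zeta is never established.
lambda would need nu and delta (R8), but delta is never established.
xi: reached.
No rule produces mu, and it is not given.
nu: reached.
Reached: chi, xi, and nu — 3 of the 6.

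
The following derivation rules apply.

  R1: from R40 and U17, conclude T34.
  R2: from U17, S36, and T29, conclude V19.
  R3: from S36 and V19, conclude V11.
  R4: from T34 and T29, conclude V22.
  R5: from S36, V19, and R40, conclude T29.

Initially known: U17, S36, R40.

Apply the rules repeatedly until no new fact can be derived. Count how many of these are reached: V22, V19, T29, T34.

1

From R40 and U17, R1 gives T34.
V22 would need T34 and T29 (R4), but T29 is never established.
V19 would need U17, S36, and T29 (R2), but T29 is never established.
T29 would need S36, V19, and R40 (R5), but V19 is never established.
T34: reached.
Reached: T34 — 1 of the 4.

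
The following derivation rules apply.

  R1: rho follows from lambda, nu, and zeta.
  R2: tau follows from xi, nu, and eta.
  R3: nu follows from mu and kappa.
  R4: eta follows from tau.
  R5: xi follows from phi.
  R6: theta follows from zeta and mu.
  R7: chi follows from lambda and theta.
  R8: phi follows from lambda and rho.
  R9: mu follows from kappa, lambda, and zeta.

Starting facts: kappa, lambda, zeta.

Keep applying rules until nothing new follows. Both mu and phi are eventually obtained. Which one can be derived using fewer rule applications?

mu

mu: kappa, lambda, and zeta hold, so mu follows (R9). [1 rule application]
phi: kappa, lambda, and zeta hold, so mu follows (R9). mu and kappa hold, so nu follows (R3). From lambda, nu, and zeta, R1 gives rho. lambda and rho hold, so phi follows (R8). [4 rule applications]
mu needs fewer.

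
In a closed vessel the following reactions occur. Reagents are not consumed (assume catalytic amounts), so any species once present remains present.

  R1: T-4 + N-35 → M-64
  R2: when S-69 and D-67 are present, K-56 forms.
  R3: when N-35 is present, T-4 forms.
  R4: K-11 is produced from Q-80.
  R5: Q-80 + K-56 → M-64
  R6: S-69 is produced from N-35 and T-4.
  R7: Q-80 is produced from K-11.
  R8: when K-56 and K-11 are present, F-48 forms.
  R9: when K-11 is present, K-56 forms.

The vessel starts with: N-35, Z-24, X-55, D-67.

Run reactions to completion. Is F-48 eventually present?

F-48 would need K-56 and K-11 (R8), but K-11 never forms.

No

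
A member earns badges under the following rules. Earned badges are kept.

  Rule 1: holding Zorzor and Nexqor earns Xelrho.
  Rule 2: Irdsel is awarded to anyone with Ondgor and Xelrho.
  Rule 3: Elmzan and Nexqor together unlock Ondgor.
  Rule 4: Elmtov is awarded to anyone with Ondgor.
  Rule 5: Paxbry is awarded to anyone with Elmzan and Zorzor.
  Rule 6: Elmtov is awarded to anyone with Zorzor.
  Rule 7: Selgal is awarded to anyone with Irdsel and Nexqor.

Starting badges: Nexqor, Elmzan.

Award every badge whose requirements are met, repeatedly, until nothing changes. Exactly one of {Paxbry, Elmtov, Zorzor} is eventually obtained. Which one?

With Elmzan and Nexqor, Ondgor is earned (Rule 3).
With Ondgor, Elmtov is earned (Rule 4).
No rule produces Zorzor, and it is not given. Paxbry would need Elmzan and Zorzor (Rule 5), but Zorzor is never earned.

Elmtov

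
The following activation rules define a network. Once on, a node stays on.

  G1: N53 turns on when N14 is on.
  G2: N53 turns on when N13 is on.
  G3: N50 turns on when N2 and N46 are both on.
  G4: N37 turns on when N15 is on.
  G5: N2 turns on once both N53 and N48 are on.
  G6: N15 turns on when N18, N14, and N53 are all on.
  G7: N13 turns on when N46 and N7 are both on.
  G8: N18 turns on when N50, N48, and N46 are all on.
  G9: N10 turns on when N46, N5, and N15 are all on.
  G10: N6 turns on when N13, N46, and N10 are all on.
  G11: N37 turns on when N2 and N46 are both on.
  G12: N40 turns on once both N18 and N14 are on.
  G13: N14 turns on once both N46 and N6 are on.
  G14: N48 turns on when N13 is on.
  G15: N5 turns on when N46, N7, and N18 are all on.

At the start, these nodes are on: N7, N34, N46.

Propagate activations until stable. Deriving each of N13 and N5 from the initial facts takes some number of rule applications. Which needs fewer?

N13

N13: G7: N46 and N7 on → N13 on. [1 rule application]
N5: G7: N46 and N7 on → N13 on. N13 is on, so N53 turns on (G2). N13 is on, so N48 turns on (G14). N53 and N48 are on, so N2 turns on (G5). G3: N2 and N46 on → N50 on. N50, N48, and N46 are on, so N18 turns on (G8). N46, N7, and N18 are on, so N5 turns on (G15). [7 rule applications]
N13 needs fewer.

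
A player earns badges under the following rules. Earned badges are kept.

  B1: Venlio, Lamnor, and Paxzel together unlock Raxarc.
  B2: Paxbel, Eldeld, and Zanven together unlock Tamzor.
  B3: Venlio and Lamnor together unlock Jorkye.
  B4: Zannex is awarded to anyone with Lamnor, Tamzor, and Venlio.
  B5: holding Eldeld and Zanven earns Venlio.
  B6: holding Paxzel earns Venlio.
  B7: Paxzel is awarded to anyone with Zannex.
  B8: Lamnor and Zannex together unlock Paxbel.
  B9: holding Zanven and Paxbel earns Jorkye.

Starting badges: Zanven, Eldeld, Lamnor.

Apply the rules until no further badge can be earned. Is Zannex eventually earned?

No

Zannex would need Lamnor, Tamzor, and Venlio (B4), but Tamzor is never earned.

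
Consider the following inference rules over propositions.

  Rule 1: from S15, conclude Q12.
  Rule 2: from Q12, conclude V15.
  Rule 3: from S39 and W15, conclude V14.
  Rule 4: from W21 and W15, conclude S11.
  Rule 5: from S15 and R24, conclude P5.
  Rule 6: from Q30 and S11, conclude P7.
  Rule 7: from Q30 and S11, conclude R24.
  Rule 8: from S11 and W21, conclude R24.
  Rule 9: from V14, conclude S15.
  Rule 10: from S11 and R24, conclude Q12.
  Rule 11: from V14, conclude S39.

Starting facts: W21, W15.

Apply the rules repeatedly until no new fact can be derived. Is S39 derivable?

S39 would need V14 (Rule 11), but V14 is never established.

No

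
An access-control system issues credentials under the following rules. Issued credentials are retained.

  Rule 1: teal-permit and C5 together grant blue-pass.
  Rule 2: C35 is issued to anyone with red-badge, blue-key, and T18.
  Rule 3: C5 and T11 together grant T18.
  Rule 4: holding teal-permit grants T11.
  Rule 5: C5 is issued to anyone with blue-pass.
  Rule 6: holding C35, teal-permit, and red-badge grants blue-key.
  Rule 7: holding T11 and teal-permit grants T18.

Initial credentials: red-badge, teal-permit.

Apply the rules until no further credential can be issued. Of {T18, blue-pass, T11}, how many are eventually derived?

Holding teal-permit grants T11 (Rule 4).
Holding T11 and teal-permit grants T18 (Rule 7).
T18: reached.
blue-pass would need teal-permit and C5 (Rule 1), but C5 is never granted.
T11: reached.
Reached: T18 and T11 — 2 of the 3.

2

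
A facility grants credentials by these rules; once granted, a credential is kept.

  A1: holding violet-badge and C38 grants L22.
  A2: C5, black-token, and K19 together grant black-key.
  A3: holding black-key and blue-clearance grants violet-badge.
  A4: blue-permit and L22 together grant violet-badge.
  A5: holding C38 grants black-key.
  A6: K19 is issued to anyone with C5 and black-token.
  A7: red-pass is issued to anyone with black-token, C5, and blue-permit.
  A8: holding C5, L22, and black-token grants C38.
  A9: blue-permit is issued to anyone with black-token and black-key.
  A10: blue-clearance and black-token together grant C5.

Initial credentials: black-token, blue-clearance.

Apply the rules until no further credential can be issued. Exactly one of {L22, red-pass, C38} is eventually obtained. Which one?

red-pass

Holding blue-clearance and black-token grants C5 (A10).
Holding C5 and black-token grants K19 (A6).
Holding C5, black-token, and K19 grants black-key (A2).
Holding black-token and black-key grants blue-permit (A9).
Holding black-token, C5, and blue-permit grants red-pass (A7).
L22 would need violet-badge and C38 (A1), but C38 is never granted. C38 would need C5, L22, and black-token (A8), but L22 is never granted.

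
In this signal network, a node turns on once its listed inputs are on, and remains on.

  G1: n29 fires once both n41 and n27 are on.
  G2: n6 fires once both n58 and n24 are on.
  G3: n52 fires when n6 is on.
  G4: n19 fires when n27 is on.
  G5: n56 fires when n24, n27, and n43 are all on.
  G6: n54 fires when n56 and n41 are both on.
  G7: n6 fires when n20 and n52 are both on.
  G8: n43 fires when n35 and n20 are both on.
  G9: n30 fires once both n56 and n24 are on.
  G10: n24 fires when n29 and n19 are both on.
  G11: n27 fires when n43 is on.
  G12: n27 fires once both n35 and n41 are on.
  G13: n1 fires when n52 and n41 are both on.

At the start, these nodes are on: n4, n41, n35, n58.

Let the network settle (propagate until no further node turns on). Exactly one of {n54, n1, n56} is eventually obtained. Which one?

n1

n35 and n41 are on, so n27 fires (G12).
n41 and n27 are on, so n29 fires (G1).
n27 is on, so n19 fires (G4).
n29 and n19 are on, so n24 fires (G10).
n58 and n24 are on, so n6 fires (G2).
n6 is on, so n52 fires (G3).
n52 and n41 are on, so n1 fires (G13).
n54 would need n56 and n41 (G6), but n56 never turns on. n56 would need n24, n27, and n43 (G5), but n43 never turns on.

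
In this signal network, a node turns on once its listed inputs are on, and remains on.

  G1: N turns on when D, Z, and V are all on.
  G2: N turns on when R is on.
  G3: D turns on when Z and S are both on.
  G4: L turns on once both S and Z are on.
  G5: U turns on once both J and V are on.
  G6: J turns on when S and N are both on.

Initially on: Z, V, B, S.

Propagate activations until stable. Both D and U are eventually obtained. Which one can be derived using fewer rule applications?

D: Z and S are on, so D turns on (G3). [1 rule application]
U: G3: Z and S on → D on. G1: D, Z, and V on → N on. G6: S and N on → J on. G5: J and V on → U on. [4 rule applications]
D needs fewer.

D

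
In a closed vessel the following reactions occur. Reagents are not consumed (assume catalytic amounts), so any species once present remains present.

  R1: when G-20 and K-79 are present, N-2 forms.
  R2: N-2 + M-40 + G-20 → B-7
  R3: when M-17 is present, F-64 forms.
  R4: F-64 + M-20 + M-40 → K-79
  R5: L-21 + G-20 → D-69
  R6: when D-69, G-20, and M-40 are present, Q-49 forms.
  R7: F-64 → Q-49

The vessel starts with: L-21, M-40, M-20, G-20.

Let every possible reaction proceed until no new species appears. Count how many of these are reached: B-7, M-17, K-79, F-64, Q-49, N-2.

L-21 and G-20 present → D-69 forms (R5).
D-69, G-20, and M-40 present → Q-49 forms (R6).
B-7 would need N-2, M-40, and G-20 (R2), but N-2 never forms.
No rule produces M-17, and it is not given.
K-79 would need F-64, M-20, and M-40 (R4), but F-64 never forms.
F-64 would need M-17 (R3), but M-17 never forms.
Q-49: reached.
N-2 would need G-20 and K-79 (R1), but K-79 never forms.
Reached: Q-49 — 1 of the 6.

1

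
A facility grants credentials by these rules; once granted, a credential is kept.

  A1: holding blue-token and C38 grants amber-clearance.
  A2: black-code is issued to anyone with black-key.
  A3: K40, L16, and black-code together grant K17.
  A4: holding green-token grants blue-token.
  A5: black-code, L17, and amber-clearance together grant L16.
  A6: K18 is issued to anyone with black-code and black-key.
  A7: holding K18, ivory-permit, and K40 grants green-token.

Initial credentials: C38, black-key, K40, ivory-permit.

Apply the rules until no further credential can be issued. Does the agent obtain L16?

No

L16 would need black-code, L17, and amber-clearance (A5), but L17 is never granted.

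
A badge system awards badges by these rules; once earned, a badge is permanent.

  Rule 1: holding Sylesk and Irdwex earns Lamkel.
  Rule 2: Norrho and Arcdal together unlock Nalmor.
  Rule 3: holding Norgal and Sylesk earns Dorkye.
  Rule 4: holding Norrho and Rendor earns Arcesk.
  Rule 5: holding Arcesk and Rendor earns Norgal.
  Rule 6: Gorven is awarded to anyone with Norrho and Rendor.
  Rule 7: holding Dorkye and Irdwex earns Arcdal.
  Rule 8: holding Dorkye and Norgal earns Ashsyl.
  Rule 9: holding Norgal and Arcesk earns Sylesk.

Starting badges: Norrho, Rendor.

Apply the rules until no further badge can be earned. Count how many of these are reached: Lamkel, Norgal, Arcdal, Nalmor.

With Norrho and Rendor, Arcesk is earned (Rule 4).
With Arcesk and Rendor, Norgal is earned (Rule 5).
Lamkel would need Sylesk and Irdwex (Rule 1), but Irdwex is never earned.
Norgal: reached.
Arcdal would need Dorkye and Irdwex (Rule 7), but Irdwex is never earned.
Nalmor would need Norrho and Arcdal (Rule 2), but Arcdal is never earned.
Reached: Norgal — 1 of the 4.

1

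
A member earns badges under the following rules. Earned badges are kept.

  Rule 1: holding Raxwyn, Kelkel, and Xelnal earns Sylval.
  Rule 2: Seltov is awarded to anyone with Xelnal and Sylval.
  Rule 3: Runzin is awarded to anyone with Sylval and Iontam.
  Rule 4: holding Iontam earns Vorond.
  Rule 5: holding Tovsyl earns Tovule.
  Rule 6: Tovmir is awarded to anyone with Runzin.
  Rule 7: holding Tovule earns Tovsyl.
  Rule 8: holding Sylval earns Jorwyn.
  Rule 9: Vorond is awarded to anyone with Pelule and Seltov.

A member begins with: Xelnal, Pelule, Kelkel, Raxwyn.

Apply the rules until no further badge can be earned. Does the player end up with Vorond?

With Raxwyn, Kelkel, and Xelnal, Sylval is earned (Rule 1).
With Xelnal and Sylval, Seltov is earned (Rule 2).
With Pelule and Seltov, Vorond is earned (Rule 9).

Yes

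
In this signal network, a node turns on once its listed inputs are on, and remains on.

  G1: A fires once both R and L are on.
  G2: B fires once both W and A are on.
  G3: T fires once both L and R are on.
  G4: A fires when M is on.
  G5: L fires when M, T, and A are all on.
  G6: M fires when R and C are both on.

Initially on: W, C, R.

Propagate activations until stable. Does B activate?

Yes

R and C are on, so M fires (G6).
M is on, so A fires (G4).
G2: W and A on → B on.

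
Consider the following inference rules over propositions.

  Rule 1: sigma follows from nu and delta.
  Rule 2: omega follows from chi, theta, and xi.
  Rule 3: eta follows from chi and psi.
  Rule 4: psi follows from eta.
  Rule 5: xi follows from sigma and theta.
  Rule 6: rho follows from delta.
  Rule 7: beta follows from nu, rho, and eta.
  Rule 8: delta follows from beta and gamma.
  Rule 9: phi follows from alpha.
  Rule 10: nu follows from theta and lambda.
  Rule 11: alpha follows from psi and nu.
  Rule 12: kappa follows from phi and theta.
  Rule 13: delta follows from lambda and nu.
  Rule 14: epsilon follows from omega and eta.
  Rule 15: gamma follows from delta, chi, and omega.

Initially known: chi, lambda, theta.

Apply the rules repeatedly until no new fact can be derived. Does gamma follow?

From theta and lambda, Rule 10 gives nu.
From lambda and nu, Rule 13 gives delta.
From nu and delta, Rule 1 gives sigma.
sigma and theta hold, so xi follows (Rule 5).
chi, theta, and xi hold, so omega follows (Rule 2).
From delta, chi, and omega, Rule 15 gives gamma.

Yes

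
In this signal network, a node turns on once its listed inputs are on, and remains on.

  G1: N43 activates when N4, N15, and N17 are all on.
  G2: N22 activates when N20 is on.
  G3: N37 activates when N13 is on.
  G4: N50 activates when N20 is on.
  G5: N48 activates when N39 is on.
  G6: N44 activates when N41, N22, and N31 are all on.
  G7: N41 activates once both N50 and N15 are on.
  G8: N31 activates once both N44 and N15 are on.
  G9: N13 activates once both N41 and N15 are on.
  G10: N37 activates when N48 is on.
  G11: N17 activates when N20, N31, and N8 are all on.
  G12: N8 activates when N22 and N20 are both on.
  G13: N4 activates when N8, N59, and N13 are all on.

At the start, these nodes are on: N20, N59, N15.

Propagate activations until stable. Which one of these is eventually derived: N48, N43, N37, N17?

N37

G4: N20 on → N50 on.
N50 and N15 are on, so N41 activates (G7).
G9: N41 and N15 on → N13 on.
G3: N13 on → N37 on.
N17 would need N20, N31, and N8 (G11), but N31 never turns on. N48 would need N39 (G5), but N39 never turns on. N43 would need N4, N15, and N17 (G1), but N17 never turns on.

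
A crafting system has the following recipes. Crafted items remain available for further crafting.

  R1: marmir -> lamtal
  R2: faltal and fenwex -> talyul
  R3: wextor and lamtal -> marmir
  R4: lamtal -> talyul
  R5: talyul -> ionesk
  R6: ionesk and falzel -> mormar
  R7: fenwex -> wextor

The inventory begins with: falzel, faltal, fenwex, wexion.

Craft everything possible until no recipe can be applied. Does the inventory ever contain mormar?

Yes

faltal and fenwex -> talyul (R2).
talyul -> ionesk (R5).
ionesk and falzel -> mormar (R6).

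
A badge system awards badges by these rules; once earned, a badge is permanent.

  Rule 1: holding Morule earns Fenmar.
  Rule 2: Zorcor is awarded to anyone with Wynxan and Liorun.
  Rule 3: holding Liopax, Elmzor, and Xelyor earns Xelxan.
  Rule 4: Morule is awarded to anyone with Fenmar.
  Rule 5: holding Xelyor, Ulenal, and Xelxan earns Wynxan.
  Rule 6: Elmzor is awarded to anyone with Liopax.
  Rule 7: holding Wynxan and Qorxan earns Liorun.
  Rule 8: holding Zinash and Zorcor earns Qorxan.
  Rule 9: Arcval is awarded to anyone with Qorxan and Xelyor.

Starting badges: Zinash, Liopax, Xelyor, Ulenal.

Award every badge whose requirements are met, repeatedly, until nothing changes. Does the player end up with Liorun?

No

Liorun would need Wynxan and Qorxan (Rule 7), but Qorxan is never earned.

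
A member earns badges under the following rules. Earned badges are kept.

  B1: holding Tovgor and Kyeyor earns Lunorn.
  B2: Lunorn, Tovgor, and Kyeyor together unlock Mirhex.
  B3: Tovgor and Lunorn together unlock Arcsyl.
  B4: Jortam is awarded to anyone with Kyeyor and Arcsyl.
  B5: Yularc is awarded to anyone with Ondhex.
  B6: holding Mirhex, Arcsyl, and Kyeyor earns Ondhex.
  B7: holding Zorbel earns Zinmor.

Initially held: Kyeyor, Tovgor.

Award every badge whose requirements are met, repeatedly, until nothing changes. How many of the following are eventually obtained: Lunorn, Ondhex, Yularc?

3

With Tovgor and Kyeyor, Lunorn is earned (B1).
With Lunorn, Tovgor, and Kyeyor, Mirhex is earned (B2).
With Tovgor and Lunorn, Arcsyl is earned (B3).
With Mirhex, Arcsyl, and Kyeyor, Ondhex is earned (B6).
With Ondhex, Yularc is earned (B5).
Lunorn: reached.
Ondhex: reached.
Yularc: reached.
All 3 are reached.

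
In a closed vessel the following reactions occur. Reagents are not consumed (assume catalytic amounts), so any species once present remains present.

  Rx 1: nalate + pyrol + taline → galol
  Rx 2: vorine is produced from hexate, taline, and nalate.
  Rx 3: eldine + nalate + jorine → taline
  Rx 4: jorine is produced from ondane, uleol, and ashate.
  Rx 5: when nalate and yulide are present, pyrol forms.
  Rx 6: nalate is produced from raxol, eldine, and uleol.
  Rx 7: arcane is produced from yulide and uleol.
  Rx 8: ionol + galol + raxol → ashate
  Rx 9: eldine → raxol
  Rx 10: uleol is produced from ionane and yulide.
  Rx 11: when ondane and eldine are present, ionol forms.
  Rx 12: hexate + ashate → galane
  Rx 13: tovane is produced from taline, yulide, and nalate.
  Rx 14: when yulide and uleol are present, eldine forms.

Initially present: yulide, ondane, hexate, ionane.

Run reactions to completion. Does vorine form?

No

vorine would need hexate, taline, and nalate (Rx 2), but taline never forms.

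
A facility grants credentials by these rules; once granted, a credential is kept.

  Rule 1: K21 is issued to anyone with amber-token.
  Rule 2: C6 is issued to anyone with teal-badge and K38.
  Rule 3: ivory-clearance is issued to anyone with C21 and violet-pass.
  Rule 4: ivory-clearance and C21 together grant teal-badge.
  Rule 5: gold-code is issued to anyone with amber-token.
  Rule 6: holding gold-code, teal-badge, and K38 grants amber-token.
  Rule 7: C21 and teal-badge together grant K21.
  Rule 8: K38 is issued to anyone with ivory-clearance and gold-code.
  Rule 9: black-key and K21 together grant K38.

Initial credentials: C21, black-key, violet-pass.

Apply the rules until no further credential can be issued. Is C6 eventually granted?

Holding C21 and violet-pass grants ivory-clearance (Rule 3).
Holding ivory-clearance and C21 grants teal-badge (Rule 4).
Holding C21 and teal-badge grants K21 (Rule 7).
Holding black-key and K21 grants K38 (Rule 9).
Holding teal-badge and K38 grants C6 (Rule 2).

Yes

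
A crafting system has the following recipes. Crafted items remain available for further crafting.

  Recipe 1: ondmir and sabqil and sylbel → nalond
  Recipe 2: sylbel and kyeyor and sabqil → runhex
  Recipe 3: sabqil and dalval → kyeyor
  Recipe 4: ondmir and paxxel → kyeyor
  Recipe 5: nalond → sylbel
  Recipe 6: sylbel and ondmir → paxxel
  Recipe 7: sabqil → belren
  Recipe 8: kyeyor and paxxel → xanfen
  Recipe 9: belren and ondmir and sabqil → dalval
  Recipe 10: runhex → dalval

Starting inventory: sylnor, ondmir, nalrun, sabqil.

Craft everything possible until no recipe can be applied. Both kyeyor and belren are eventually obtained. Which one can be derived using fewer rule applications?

belren: Using Recipe 7, sabqil makes belren. [1 rule application]
kyeyor: sabqil → belren (Recipe 7). Using Recipe 9, belren, ondmir, and sabqil make dalval. sabqil and dalval → kyeyor (Recipe 3). [3 rule applications]
belren needs fewer.

belren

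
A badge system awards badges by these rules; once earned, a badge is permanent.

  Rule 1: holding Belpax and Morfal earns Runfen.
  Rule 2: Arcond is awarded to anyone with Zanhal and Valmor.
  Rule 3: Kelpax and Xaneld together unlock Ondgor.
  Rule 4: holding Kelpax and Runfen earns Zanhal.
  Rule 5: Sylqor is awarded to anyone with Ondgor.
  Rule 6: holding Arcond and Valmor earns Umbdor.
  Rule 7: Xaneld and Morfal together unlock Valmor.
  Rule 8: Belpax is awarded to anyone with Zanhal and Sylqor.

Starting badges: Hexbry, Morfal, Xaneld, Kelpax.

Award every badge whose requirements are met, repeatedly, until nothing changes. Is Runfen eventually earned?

No

Runfen would need Belpax and Morfal (Rule 1), but Belpax is never earned.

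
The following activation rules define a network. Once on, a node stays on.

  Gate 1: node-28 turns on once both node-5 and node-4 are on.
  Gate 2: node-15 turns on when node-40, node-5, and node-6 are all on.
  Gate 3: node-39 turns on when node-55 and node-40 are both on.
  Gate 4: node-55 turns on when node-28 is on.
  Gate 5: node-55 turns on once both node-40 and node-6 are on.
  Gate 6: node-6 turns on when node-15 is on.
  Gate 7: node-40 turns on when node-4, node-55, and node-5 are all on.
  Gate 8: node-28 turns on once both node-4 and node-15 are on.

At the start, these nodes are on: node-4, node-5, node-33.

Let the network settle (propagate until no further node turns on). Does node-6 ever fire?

node-6 would need node-15 (Gate 6), but node-15 never turns on.

No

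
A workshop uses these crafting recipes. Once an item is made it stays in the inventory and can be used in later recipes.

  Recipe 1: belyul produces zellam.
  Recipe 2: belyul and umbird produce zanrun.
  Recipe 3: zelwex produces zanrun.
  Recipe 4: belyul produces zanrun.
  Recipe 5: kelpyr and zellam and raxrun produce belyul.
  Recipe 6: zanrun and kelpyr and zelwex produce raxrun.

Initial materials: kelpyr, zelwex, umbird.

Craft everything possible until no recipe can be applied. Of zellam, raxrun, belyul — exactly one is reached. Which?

Using Recipe 3, zelwex makes zanrun.
zanrun and kelpyr and zelwex → raxrun (Recipe 6).
belyul would need kelpyr, zellam, and raxrun (Recipe 5), but zellam is never obtained. zellam would need belyul (Recipe 1), but belyul is never obtained.

raxrun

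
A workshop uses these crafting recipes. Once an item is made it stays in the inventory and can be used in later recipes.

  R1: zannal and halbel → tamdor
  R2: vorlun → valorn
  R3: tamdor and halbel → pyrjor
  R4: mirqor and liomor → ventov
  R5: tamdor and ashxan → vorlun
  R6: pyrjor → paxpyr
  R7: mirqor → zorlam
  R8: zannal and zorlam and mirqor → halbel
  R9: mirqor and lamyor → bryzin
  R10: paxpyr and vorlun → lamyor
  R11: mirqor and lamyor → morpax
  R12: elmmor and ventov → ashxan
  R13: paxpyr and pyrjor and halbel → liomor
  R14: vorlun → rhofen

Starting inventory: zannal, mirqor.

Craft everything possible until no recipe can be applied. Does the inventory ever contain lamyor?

No

lamyor would need paxpyr and vorlun (R10), but vorlun is never obtained.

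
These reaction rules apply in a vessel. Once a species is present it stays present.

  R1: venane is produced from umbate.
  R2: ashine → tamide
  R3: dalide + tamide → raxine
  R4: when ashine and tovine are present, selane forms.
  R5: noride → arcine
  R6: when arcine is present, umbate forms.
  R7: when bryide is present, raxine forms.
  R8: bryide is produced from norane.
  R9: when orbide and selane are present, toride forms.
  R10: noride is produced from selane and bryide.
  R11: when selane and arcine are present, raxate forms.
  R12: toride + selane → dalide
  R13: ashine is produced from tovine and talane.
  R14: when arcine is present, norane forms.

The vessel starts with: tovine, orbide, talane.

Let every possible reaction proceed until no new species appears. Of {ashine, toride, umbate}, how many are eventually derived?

2

tovine and talane present → ashine forms (R13).
ashine and tovine present → selane forms (R4).
orbide and selane present → toride forms (R9).
ashine: reached.
toride: reached.
umbate would need arcine (R6), but arcine never forms.
Reached: ashine and toride — 2 of the 3.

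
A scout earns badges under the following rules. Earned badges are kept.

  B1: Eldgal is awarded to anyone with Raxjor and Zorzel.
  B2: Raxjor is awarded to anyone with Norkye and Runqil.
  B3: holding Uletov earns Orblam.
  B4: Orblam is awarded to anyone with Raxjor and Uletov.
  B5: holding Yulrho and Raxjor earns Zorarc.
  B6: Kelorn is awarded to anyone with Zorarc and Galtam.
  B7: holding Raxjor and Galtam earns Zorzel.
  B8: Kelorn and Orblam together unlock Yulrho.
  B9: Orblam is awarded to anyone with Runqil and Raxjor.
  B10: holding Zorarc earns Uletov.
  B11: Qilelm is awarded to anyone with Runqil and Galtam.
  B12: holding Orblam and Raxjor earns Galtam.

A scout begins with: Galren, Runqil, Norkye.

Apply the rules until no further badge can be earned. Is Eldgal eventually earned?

With Norkye and Runqil, Raxjor is earned (B2).
With Runqil and Raxjor, Orblam is earned (B9).
With Orblam and Raxjor, Galtam is earned (B12).
With Raxjor and Galtam, Zorzel is earned (B7).
With Raxjor and Zorzel, Eldgal is earned (B1).

Yes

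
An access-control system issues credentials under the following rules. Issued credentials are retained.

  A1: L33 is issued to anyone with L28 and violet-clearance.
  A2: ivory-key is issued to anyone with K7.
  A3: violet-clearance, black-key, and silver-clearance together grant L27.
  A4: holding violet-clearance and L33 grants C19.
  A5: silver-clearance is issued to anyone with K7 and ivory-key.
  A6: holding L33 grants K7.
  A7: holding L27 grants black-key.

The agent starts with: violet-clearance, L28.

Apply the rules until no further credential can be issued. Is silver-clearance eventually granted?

Yes

Holding L28 and violet-clearance grants L33 (A1).
Holding L33 grants K7 (A6).
Holding K7 grants ivory-key (A2).
Holding K7 and ivory-key grants silver-clearance (A5).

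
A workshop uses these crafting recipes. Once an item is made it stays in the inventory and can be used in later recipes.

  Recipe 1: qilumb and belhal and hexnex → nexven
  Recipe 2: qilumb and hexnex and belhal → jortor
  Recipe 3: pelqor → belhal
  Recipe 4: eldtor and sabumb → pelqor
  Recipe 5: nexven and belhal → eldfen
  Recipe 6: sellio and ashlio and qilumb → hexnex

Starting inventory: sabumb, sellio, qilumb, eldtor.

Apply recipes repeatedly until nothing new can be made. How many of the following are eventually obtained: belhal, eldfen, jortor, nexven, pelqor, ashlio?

2

Using Recipe 4, eldtor and sabumb make pelqor.
pelqor → belhal (Recipe 3).
belhal: reached.
eldfen would need nexven and belhal (Recipe 5), but nexven is never obtained.
jortor would need qilumb, hexnex, and belhal (Recipe 2), but hexnex is never obtained.
nexven would need qilumb, belhal, and hexnex (Recipe 1), but hexnex is never obtained.
pelqor: reached.
No rule produces ashlio, and it is not given.
Reached: belhal and pelqor — 2 of the 6.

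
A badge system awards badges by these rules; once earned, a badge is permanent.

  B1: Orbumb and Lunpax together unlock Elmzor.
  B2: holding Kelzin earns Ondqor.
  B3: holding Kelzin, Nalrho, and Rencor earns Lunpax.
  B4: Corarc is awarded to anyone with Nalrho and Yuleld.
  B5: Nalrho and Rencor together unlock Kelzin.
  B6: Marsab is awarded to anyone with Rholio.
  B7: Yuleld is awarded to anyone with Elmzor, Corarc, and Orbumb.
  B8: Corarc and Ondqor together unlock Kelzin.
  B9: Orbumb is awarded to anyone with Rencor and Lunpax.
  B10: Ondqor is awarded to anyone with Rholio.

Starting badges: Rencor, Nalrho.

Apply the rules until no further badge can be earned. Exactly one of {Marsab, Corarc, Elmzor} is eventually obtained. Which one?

Elmzor

With Nalrho and Rencor, Kelzin is earned (B5).
With Kelzin, Nalrho, and Rencor, Lunpax is earned (B3).
With Rencor and Lunpax, Orbumb is earned (B9).
With Orbumb and Lunpax, Elmzor is earned (B1).
Marsab would need Rholio (B6), but Rholio is never earned. Corarc would need Nalrho and Yuleld (B4), but Yuleld is never earned.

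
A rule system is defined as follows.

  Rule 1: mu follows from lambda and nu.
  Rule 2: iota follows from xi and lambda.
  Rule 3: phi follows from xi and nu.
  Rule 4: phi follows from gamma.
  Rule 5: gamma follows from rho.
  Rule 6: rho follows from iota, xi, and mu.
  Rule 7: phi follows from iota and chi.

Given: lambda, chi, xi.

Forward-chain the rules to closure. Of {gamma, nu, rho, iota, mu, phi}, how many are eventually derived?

2

From xi and lambda, Rule 2 gives iota.
From iota and chi, Rule 7 gives phi.
gamma would need rho (Rule 5), but rho is never established.
No rule produces nu, and it is not given.
rho would need iota, xi, and mu (Rule 6), but mu is never established.
iota: reached.
mu would need lambda and nu (Rule 1), but nu is never established.
phi: reached.
Reached: iota and phi — 2 of the 6.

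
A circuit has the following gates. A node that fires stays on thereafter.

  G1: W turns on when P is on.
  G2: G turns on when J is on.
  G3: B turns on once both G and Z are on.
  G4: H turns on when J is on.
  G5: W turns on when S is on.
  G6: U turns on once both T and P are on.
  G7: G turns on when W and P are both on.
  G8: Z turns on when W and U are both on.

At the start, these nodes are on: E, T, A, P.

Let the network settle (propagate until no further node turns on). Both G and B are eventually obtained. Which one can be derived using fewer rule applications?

G: P is on, so W turns on (G1). W and P are on, so G turns on (G7). [2 rule applications]
B: G6: T and P on → U on. G1: P on → W on. W and P are on, so G turns on (G7). W and U are on, so Z turns on (G8). G and Z are on, so B turns on (G3). [5 rule applications]
G needs fewer.

G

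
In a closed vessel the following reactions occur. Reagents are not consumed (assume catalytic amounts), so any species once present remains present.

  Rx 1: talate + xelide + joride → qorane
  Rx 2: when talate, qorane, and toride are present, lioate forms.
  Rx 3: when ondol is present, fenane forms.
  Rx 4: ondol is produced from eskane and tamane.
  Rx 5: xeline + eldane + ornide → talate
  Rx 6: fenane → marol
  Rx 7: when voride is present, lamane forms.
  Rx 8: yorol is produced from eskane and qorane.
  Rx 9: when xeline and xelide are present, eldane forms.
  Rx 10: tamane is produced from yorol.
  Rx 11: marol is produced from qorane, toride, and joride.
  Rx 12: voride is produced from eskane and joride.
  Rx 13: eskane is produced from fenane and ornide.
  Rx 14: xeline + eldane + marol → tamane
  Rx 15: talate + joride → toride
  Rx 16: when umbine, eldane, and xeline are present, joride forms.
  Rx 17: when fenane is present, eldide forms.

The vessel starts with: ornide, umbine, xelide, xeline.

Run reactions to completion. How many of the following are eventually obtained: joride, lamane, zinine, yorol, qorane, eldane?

xeline and xelide present → eldane forms (Rx 9).
umbine, eldane, and xeline present → joride forms (Rx 16).
xeline, eldane, and ornide present → talate forms (Rx 5).
talate, xelide, and joride present → qorane forms (Rx 1).
joride: reached.
lamane would need voride (Rx 7), but voride never forms.
No rule produces zinine, and it is not given.
yorol would need eskane and qorane (Rx 8), but eskane never forms.
qorane: reached.
eldane: reached.
Reached: joride, qorane, and eldane — 3 of the 6.

3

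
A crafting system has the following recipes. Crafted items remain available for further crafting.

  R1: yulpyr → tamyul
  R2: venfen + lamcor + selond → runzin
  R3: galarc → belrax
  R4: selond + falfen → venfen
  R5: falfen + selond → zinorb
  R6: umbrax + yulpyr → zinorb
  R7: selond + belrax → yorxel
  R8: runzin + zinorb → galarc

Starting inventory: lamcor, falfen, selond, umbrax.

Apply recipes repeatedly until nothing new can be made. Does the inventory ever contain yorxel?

Yes

Using R5, falfen and selond make zinorb.
selond + falfen → venfen (R4).
Using R2, venfen, lamcor, and selond make runzin.
Using R8, runzin and zinorb make galarc.
galarc → belrax (R3).
selond + belrax → yorxel (R7).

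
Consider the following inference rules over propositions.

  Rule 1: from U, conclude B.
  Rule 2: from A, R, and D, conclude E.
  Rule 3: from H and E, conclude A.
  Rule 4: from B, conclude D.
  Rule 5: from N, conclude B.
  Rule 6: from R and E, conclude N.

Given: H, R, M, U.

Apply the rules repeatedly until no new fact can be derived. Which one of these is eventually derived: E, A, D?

D

From U, Rule 1 gives B.
B holds, so D follows (Rule 4).
E would need A, R, and D (Rule 2), but A is never established. A would need H and E (Rule 3), but E is never established.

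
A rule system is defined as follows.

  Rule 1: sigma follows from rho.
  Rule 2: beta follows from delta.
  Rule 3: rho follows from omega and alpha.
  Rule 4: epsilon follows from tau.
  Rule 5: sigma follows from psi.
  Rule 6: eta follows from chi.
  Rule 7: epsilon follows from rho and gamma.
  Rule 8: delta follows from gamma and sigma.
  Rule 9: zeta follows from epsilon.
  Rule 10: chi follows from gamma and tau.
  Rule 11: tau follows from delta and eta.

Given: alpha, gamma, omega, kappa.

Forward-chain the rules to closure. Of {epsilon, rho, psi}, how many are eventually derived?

2

omega and alpha hold, so rho follows (Rule 3).
From rho and gamma, Rule 7 gives epsilon.
epsilon: reached.
rho: reached.
No rule produces psi, and it is not given.
Reached: epsilon and rho — 2 of the 3.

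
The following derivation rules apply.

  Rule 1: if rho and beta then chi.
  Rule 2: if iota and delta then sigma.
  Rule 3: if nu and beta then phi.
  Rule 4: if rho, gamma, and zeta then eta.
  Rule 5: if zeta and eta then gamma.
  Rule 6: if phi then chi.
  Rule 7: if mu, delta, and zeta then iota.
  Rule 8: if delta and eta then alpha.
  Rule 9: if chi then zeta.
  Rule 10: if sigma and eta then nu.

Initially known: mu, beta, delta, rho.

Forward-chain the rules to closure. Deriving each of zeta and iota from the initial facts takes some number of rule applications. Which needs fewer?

zeta: From rho and beta, Rule 1 gives chi. chi holds, so zeta follows (Rule 9). [2 rule applications]
iota: rho and beta hold, so chi follows (Rule 1). chi holds, so zeta follows (Rule 9). mu, delta, and zeta hold, so iota follows (Rule 7). [3 rule applications]
zeta needs fewer.

zeta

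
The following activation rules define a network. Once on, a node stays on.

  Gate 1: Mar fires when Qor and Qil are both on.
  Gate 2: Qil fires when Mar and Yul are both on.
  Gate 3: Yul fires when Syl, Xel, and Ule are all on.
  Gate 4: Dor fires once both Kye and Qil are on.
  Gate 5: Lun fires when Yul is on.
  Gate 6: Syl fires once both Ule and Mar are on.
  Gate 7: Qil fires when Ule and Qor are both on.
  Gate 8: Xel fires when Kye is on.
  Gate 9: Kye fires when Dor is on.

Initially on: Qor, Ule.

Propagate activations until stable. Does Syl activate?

Yes

Gate 7: Ule and Qor on → Qil on.
Gate 1: Qor and Qil on → Mar on.
Ule and Mar are on, so Syl fires (Gate 6).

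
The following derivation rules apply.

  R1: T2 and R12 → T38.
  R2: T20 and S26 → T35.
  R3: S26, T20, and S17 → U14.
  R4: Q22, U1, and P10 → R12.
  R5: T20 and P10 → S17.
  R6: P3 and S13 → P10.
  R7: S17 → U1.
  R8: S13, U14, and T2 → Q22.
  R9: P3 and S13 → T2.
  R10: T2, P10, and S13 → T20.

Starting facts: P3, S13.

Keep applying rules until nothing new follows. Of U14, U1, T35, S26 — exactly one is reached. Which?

From P3 and S13, R9 gives T2.
From P3 and S13, R6 gives P10.
T2, P10, and S13 hold, so T20 follows (R10).
From T20 and P10, R5 gives S17.
S17 holds, so U1 follows (R7).
No rule produces S26, and it is not given. U14 would need S26, T20, and S17 (R3), but S26 is never established. T35 would need T20 and S26 (R2), but S26 is never established.

U1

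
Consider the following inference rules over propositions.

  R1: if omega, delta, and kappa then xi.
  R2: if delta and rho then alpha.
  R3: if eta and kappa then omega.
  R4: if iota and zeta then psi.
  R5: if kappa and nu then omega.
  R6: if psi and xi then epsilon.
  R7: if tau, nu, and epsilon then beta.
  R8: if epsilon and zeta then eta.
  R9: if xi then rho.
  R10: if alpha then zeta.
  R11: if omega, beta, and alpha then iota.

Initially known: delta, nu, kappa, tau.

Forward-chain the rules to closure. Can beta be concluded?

No

beta would need tau, nu, and epsilon (R7), but epsilon is never established.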